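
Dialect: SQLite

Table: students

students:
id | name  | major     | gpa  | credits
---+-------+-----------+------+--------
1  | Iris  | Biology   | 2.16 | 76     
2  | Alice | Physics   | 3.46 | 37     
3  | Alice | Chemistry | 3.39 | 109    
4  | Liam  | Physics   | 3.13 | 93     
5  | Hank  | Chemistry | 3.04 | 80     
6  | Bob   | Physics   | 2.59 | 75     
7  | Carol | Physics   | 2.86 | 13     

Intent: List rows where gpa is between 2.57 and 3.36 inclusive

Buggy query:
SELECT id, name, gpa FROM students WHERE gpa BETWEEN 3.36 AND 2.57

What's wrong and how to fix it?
Bug: The bounds are reversed; BETWEEN a AND b requires a <= b to match anything

Fix: Write BETWEEN 2.57 AND 3.36

Corrected query:
SELECT id, name, gpa FROM students WHERE gpa BETWEEN 2.57 AND 3.36

Result:
id | name  | gpa 
---+-------+-----
4  | Liam  | 3.13
5  | Hank  | 3.04
6  | Bob   | 2.59
7  | Carol | 2.86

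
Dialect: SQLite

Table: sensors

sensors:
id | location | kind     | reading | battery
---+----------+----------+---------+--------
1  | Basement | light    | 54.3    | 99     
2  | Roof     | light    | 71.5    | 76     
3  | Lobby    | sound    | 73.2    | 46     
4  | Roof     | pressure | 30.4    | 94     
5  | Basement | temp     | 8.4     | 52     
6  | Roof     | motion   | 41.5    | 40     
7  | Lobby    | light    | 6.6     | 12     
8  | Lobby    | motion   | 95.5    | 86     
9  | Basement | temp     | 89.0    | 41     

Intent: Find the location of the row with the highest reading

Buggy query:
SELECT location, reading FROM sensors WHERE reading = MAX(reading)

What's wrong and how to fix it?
Bug: MAX(reading) is an aggregate and cannot be used directly in WHERE

Fix: Use a subquery: WHERE reading = (SELECT MAX(reading) FROM sensors)

Corrected query:
SELECT location, reading FROM sensors WHERE reading = (SELECT MAX(reading) FROM sensors)

Result:
location | reading
---------+--------
Lobby    | 95.5   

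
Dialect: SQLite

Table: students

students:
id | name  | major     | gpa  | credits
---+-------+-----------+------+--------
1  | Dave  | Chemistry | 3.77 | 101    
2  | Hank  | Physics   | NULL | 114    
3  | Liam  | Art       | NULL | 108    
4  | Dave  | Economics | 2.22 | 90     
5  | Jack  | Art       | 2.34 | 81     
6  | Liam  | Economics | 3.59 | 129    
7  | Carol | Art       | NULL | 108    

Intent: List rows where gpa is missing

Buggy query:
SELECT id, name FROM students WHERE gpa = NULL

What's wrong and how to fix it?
Bug: Comparing to NULL with '=' never matches; NULL = NULL is unknown, not true

Fix: Replace '= NULL' with 'IS NULL'

Corrected query:
SELECT id, name FROM students WHERE gpa IS NULL

Result:
id | name 
---+------
2  | Hank 
3  | Liam 
7  | Carol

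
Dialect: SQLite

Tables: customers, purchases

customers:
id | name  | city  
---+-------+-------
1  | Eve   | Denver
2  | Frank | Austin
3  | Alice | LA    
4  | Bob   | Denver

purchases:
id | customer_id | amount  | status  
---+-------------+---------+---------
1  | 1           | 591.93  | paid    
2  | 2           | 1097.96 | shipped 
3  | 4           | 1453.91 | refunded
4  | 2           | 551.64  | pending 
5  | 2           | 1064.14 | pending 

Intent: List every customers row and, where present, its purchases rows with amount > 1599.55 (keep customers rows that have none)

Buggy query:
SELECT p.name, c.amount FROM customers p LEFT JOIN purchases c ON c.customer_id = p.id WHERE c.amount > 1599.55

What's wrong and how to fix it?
Bug: Filtering c.amount in WHERE discards the NULL rows produced by LEFT JOIN, turning it into an inner join

Fix: Put 'c.amount > 1599.55' in the JOIN's ON clause instead of WHERE

Corrected query:
SELECT p.name, c.amount FROM customers p LEFT JOIN purchases c ON c.customer_id = p.id AND c.amount > 1599.55

Result:
name  | amount
------+-------
Eve   | NULL  
Frank | NULL  
Alice | NULL  
Bob   | NULL  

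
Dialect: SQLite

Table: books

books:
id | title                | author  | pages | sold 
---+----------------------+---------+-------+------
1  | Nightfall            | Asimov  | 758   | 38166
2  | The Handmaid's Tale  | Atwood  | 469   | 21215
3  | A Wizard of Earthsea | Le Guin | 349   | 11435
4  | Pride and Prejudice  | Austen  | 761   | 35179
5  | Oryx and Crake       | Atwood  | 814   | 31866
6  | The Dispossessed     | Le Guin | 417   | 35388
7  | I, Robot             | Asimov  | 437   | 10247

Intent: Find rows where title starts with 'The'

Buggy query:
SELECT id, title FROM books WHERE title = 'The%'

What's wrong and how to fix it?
Bug: '=' compares the literal string including the % character; pattern matching needs LIKE

Fix: Replace '=' with LIKE so 'The%' is treated as a pattern

Corrected query:
SELECT id, title FROM books WHERE title LIKE 'The%'

Result:
id | title              
---+--------------------
2  | The Handmaid's Tale
6  | The Dispossessed   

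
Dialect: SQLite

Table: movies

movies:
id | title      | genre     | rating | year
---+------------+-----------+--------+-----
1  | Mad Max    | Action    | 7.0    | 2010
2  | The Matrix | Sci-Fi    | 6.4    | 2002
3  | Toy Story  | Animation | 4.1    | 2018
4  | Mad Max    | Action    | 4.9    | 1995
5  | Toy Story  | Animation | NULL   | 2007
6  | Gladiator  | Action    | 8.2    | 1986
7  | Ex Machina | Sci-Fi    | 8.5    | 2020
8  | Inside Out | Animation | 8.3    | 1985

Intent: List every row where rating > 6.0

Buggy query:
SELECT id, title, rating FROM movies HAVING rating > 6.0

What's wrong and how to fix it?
Bug: HAVING filters the output of aggregation, but this query has no GROUP BY and no aggregate functions, so SQLite rejects it (HAVING clause on a non-aggregate query); the condition here is per row

Fix: Replace HAVING with WHERE since the condition applies to individual rows

Corrected query:
SELECT id, title, rating FROM movies WHERE rating > 6.0

Result:
id | title      | rating
---+------------+-------
1  | Mad Max    | 7     
2  | The Matrix | 6.4   
6  | Gladiator  | 8.2   
7  | Ex Machina | 8.5   
8  | Inside Out | 8.3   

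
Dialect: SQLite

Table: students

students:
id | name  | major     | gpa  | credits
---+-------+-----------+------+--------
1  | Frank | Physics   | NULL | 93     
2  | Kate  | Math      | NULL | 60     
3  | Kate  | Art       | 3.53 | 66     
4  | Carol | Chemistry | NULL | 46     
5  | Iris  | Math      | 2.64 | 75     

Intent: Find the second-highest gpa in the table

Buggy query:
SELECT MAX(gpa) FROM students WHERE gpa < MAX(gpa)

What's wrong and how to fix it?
Bug: The inner MAX is an aggregate inside WHERE, which is not allowed

Fix: Put the inner MAX in a scalar subquery

Corrected query:
SELECT MAX(gpa) FROM students WHERE gpa < (SELECT MAX(gpa) FROM students)

Result:
MAX(gpa)
--------
2.64    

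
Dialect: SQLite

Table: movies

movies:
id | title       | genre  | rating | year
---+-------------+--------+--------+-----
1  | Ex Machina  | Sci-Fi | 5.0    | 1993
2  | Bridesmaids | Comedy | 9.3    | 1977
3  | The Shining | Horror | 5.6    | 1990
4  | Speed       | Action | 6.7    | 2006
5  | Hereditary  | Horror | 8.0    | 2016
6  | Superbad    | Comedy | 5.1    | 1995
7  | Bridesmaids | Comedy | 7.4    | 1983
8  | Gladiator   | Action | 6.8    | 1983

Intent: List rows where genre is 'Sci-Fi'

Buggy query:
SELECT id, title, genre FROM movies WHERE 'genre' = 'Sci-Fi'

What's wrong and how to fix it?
Bug: 'genre' in single quotes is a string literal, not the column; the comparison is literal-vs-literal and never true

Fix: Remove the quotes around the column name (or use double quotes for an identifier)

Corrected query:
SELECT id, title, genre FROM movies WHERE genre = 'Sci-Fi'

Result:
id | title      | genre 
---+------------+-------
1  | Ex Machina | Sci-Fi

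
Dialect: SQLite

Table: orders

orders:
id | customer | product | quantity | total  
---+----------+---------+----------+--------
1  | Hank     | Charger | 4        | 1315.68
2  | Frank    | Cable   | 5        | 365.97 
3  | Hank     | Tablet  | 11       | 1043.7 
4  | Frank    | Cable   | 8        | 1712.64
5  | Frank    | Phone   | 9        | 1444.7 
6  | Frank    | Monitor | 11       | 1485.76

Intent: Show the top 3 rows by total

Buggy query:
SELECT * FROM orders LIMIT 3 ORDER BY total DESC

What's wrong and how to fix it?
Bug: LIMIT must come after ORDER BY

Fix: Swap the clauses: ORDER BY first, then LIMIT

Corrected query:
SELECT * FROM orders ORDER BY total DESC LIMIT 3

Result:
id | customer | product | quantity | total  
---+----------+---------+----------+--------
4  | Frank    | Cable   | 8        | 1712.64
6  | Frank    | Monitor | 11       | 1485.76
5  | Frank    | Phone   | 9        | 1444.7 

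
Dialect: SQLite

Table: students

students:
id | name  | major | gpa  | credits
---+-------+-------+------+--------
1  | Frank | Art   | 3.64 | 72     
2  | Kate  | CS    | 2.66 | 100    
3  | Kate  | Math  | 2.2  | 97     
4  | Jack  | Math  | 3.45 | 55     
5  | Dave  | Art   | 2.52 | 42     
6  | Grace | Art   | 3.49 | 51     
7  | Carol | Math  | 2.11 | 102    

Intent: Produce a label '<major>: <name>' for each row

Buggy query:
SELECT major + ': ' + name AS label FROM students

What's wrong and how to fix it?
Bug: '+' is numeric addition; on text columns SQLite converts them to 0 instead of concatenating

Fix: Use the || operator for string concatenation

Corrected query:
SELECT major || ': ' || name AS label FROM students

Result:
label      
-----------
Art: Frank 
CS: Kate   
Math: Kate 
Math: Jack 
Art: Dave  
Art: Grace 
Math: Carol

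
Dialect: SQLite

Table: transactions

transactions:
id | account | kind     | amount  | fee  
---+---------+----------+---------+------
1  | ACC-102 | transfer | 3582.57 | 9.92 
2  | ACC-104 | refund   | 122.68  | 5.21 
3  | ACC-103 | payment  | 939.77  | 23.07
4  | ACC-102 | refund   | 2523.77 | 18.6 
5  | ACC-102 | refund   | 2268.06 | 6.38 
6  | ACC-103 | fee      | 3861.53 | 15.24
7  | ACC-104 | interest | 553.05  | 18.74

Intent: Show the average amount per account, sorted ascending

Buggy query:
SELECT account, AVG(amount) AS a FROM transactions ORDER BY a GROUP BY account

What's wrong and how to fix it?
Bug: ORDER BY appears before GROUP BY; SQL clause order requires GROUP BY first

Fix: Move ORDER BY to the end, after GROUP BY

Corrected query:
SELECT account, AVG(amount) AS a FROM transactions GROUP BY account ORDER BY a

Result:
account | a          
--------+------------
ACC-104 | 337.865    
ACC-103 | 2400.65    
ACC-102 | 2791.466667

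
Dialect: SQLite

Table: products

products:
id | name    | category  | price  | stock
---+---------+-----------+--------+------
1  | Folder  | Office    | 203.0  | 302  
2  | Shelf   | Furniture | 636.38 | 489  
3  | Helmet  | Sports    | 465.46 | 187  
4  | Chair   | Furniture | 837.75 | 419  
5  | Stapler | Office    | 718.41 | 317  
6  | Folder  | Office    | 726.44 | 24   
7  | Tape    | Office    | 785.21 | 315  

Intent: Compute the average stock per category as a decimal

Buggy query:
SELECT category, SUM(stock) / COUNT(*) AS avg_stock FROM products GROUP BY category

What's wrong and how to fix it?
Bug: SUM(stock) and COUNT(*) are both integers; the division truncates the fractional part

Fix: Cast one side to REAL so the division keeps the fractional part

Corrected query:
SELECT category, SUM(stock) * 1.0 / COUNT(*) AS avg_stock FROM products GROUP BY category

Result:
category  | avg_stock
----------+----------
Furniture | 454      
Office    | 239.5    
Sports    | 187      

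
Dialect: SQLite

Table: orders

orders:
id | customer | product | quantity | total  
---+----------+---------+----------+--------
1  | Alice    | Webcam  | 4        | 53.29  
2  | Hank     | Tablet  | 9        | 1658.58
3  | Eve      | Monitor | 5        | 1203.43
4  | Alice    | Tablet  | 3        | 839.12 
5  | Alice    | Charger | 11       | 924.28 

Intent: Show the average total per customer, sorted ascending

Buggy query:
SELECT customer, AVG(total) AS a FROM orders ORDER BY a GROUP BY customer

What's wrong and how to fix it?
Bug: ORDER BY appears before GROUP BY; SQL clause order requires GROUP BY first

Fix: Reorder: SELECT … FROM … GROUP BY … ORDER BY …

Corrected query:
SELECT customer, AVG(total) AS a FROM orders GROUP BY customer ORDER BY a

Result:
customer | a         
---------+-----------
Alice    | 605.563333
Eve      | 1203.43   
Hank     | 1658.58   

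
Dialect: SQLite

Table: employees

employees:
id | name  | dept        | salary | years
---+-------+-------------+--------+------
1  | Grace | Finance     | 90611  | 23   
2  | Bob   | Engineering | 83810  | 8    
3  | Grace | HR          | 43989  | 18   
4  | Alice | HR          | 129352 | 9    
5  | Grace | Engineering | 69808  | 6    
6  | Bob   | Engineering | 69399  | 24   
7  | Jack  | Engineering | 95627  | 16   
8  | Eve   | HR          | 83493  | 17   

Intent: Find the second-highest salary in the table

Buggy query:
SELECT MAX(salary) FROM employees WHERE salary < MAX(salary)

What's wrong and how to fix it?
Bug: MAX(salary) on the right of the comparison is an aggregate-in-WHERE error

Fix: Compute the overall MAX in a subquery, then take MAX of rows below it

Corrected query:
SELECT MAX(salary) FROM employees WHERE salary < (SELECT MAX(salary) FROM employees)

Result:
MAX(salary)
-----------
95627      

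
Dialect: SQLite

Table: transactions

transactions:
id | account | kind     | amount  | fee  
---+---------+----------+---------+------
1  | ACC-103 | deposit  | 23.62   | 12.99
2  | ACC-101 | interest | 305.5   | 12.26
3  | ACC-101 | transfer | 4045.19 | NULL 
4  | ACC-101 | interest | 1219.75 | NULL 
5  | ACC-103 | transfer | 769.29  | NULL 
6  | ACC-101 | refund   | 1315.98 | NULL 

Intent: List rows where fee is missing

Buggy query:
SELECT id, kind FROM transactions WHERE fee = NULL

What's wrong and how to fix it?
Bug: Comparing to NULL with '=' never matches; NULL = NULL is unknown, not true

Fix: Replace '= NULL' with 'IS NULL'

Corrected query:
SELECT id, kind FROM transactions WHERE fee IS NULL

Result:
id | kind    
---+---------
3  | transfer
4  | interest
5  | transfer
6  | refund  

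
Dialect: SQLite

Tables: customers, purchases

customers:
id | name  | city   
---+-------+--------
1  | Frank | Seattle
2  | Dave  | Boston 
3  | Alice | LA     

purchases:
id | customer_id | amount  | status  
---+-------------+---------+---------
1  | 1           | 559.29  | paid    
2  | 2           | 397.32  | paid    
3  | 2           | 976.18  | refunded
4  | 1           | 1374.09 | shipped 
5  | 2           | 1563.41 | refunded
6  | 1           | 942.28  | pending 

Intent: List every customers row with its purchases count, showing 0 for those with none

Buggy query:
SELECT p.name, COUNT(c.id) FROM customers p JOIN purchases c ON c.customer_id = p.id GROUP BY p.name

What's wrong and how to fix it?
Bug: INNER JOIN drops customers rows that have no matching purchases rows

Fix: Switch to LEFT JOIN to retain unmatched parent rows

Corrected query:
SELECT p.name, COUNT(c.id) FROM customers p LEFT JOIN purchases c ON c.customer_id = p.id GROUP BY p.name

Result:
name  | COUNT(c.id)
------+------------
Alice | 0          
Dave  | 3          
Frank | 3          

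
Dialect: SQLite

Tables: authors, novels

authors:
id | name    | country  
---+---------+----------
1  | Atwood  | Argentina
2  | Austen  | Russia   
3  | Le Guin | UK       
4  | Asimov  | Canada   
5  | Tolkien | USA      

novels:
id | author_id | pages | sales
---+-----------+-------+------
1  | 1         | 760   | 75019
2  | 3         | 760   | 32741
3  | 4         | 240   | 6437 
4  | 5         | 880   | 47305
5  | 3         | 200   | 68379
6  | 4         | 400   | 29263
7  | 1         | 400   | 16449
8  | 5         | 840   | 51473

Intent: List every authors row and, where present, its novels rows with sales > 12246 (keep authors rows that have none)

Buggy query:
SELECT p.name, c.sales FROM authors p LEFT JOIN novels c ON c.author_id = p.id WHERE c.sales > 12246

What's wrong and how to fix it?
Bug: Filtering c.sales in WHERE discards the NULL rows produced by LEFT JOIN, turning it into an inner join

Fix: Put 'c.sales > 12246' in the JOIN's ON clause instead of WHERE

Corrected query:
SELECT p.name, c.sales FROM authors p LEFT JOIN novels c ON c.author_id = p.id AND c.sales > 12246

Result:
name    | sales
--------+------
Atwood  | 16449
Atwood  | 75019
Austen  | NULL 
Le Guin | 32741
Le Guin | 68379
Asimov  | 29263
Tolkien | 47305
Tolkien | 51473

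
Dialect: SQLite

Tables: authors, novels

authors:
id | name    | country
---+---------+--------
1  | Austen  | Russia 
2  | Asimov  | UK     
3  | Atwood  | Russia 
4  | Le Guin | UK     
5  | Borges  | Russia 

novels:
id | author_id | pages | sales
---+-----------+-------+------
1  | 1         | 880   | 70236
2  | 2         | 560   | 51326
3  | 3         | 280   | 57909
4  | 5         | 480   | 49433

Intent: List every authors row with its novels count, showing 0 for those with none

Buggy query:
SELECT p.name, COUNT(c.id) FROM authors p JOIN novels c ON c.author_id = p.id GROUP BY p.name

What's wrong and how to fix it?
Bug: INNER JOIN drops authors rows that have no matching novels rows

Fix: Switch to LEFT JOIN to retain unmatched parent rows

Corrected query:
SELECT p.name, COUNT(c.id) FROM authors p LEFT JOIN novels c ON c.author_id = p.id GROUP BY p.name

Result:
name    | COUNT(c.id)
--------+------------
Asimov  | 1          
Atwood  | 1          
Austen  | 1          
Borges  | 1          
Le Guin | 0          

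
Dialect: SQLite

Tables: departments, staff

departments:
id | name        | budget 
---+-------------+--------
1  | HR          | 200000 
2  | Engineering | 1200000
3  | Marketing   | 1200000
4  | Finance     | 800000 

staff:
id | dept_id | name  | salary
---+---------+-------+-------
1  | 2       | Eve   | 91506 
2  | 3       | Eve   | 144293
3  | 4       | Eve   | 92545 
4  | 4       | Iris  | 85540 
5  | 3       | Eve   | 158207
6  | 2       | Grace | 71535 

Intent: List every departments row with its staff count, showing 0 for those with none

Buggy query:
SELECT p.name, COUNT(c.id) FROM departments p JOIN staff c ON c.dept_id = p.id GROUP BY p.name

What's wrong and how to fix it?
Bug: INNER JOIN drops departments rows that have no matching staff rows

Fix: Use LEFT JOIN so parents without children still appear (COUNT(c.id) gives 0)

Corrected query:
SELECT p.name, COUNT(c.id) FROM departments p LEFT JOIN staff c ON c.dept_id = p.id GROUP BY p.name

Result:
name        | COUNT(c.id)
------------+------------
Engineering | 2          
Finance     | 2          
HR          | 0          
Marketing   | 2          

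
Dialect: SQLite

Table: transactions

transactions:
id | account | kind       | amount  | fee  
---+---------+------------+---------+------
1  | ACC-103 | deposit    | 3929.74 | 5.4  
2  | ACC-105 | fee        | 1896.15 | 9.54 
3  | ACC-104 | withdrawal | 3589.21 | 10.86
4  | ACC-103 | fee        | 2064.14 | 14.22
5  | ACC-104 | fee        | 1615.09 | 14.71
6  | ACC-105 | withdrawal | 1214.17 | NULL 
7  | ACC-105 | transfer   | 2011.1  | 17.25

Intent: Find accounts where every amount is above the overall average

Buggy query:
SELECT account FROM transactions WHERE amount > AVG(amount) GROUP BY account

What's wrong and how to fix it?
Bug: AVG() is an aggregate; it can't sit directly in WHERE

Fix: Use a subquery for AVG and a HAVING MIN(...) filter so the condition holds for every row in the group

Corrected query:
SELECT account FROM transactions GROUP BY account HAVING MIN(amount) > (SELECT AVG(amount) FROM transactions)

Result:
(no rows)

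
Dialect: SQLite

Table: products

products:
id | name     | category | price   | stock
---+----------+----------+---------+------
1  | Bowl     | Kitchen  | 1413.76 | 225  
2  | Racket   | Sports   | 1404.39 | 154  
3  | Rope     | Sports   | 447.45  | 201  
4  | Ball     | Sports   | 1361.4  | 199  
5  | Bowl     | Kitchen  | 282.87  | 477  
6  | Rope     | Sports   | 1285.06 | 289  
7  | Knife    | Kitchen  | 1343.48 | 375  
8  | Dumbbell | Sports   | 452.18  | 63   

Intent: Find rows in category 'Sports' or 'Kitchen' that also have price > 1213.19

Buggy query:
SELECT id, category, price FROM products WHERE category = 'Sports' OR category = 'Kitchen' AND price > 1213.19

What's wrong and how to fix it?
Bug: AND binds tighter than OR, so this parses as category = 'Sports' OR (category = 'Kitchen' AND price > 1213.19)

Fix: Add parentheses around the OR so the AND applies to both alternatives

Corrected query:
SELECT id, category, price FROM products WHERE (category = 'Sports' OR category = 'Kitchen') AND price > 1213.19

Result:
id | category | price  
---+----------+--------
1  | Kitchen  | 1413.76
2  | Sports   | 1404.39
4  | Sports   | 1361.4 
6  | Sports   | 1285.06
7  | Kitchen  | 1343.48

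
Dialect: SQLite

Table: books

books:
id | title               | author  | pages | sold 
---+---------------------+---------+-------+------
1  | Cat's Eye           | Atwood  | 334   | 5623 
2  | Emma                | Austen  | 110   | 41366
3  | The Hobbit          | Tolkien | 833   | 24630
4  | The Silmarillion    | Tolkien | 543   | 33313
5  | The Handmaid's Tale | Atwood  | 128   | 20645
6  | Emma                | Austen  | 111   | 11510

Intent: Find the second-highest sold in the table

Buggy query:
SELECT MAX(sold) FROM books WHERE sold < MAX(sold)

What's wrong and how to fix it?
Bug: The inner MAX is an aggregate inside WHERE, which is not allowed

Fix: Compute the overall MAX in a subquery, then take MAX of rows below it

Corrected query:
SELECT MAX(sold) FROM books WHERE sold < (SELECT MAX(sold) FROM books)

Result:
MAX(sold)
---------
33313    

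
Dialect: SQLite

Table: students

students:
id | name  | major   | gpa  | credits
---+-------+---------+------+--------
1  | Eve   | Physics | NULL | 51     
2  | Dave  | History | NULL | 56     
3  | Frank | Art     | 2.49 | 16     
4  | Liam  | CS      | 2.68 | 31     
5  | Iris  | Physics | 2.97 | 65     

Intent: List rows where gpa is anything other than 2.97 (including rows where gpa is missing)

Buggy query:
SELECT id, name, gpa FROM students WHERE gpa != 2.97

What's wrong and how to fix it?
Bug: Inequality against NULL is unknown, not true; rows with NULL are dropped

Fix: Add an explicit OR gpa IS NULL to include the missing-value rows

Corrected query:
SELECT id, name, gpa FROM students WHERE gpa != 2.97 OR gpa IS NULL

Result:
id | name  | gpa 
---+-------+-----
1  | Eve   | NULL
2  | Dave  | NULL
3  | Frank | 2.49
4  | Liam  | 2.68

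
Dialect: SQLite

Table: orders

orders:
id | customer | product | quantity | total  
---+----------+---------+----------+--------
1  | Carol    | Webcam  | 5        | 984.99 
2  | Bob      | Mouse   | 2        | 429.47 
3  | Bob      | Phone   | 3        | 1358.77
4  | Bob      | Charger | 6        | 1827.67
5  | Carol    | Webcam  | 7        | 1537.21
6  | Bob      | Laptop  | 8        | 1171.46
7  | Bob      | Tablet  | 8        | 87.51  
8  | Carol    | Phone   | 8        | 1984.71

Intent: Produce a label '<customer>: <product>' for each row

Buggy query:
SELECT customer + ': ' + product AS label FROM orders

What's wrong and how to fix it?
Bug: '+' is numeric addition; on text columns SQLite converts them to 0 instead of concatenating

Fix: Use the || operator for string concatenation

Corrected query:
SELECT customer || ': ' || product AS label FROM orders

Result:
label        
-------------
Carol: Webcam
Bob: Mouse   
Bob: Phone   
Bob: Charger 
Carol: Webcam
Bob: Laptop  
Bob: Tablet  
Carol: Phone 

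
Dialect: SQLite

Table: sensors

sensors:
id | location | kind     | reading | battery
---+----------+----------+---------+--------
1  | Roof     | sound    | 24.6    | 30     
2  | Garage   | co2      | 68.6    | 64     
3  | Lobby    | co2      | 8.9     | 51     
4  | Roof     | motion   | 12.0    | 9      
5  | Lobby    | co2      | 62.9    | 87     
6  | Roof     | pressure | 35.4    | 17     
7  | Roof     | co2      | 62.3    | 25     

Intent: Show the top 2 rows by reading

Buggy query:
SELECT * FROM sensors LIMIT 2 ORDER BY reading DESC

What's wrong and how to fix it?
Bug: LIMIT must come after ORDER BY

Fix: Sort with ORDER BY, then apply LIMIT

Corrected query:
SELECT * FROM sensors ORDER BY reading DESC LIMIT 2

Result:
id | location | kind | reading | battery
---+----------+------+---------+--------
2  | Garage   | co2  | 68.6    | 64     
5  | Lobby    | co2  | 62.9    | 87     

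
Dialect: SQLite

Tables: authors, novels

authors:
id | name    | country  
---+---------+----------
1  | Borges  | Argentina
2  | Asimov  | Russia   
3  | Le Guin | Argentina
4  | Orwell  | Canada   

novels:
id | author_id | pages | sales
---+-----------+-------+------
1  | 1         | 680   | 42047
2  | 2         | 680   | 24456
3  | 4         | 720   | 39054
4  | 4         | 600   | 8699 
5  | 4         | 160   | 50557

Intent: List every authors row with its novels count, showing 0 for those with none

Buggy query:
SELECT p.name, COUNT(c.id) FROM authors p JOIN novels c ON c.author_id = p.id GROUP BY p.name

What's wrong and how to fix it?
Bug: An inner join excludes parents with zero children

Fix: Use LEFT JOIN so parents without children still appear (COUNT(c.id) gives 0)

Corrected query:
SELECT p.name, COUNT(c.id) FROM authors p LEFT JOIN novels c ON c.author_id = p.id GROUP BY p.name

Result:
name    | COUNT(c.id)
--------+------------
Asimov  | 1          
Borges  | 1          
Le Guin | 0          
Orwell  | 3          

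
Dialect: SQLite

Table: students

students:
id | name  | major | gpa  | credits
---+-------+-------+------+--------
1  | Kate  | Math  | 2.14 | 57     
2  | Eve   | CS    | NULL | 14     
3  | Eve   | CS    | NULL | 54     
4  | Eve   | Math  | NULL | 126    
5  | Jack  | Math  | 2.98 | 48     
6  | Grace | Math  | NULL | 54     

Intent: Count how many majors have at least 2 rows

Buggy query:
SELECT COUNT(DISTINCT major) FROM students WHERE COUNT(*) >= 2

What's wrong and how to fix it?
Bug: COUNT(*) cannot appear in WHERE; the per-group count doesn't exist yet

Fix: Use a subquery that GROUPs and filters with HAVING, then count its rows

Corrected query:
SELECT COUNT(*) FROM (SELECT major FROM students GROUP BY major HAVING COUNT(*) >= 2)

Result:
COUNT(*)
--------
2       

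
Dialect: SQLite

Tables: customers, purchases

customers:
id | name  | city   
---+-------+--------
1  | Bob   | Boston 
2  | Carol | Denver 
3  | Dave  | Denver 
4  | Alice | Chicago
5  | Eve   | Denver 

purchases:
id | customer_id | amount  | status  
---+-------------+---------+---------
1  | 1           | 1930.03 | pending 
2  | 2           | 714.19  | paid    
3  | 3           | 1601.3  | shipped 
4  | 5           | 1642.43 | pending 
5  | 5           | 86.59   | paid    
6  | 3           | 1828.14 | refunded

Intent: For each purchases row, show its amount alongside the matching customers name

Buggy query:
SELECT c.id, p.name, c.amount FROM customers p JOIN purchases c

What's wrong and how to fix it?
Bug: JOIN with no ON clause produces a cartesian product; every purchases row pairs with every customers row

Fix: Specify the join condition linking the foreign key to the parent id

Corrected query:
SELECT c.id, p.name, c.amount FROM customers p JOIN purchases c ON c.customer_id = p.id

Result:
id | name  | amount 
---+-------+--------
1  | Bob   | 1930.03
2  | Carol | 714.19 
3  | Dave  | 1601.3 
4  | Eve   | 1642.43
5  | Eve   | 86.59  
6  | Dave  | 1828.14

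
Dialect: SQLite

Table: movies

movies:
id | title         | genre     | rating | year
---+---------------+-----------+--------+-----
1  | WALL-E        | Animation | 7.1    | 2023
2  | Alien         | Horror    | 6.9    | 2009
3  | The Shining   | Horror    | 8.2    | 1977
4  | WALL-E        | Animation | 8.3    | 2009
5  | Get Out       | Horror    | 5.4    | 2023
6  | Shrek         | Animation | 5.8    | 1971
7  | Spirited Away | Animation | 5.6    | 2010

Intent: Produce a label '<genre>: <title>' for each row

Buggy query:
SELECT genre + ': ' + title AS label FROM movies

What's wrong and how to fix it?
Bug: SQLite uses || for string concatenation; + coerces text to numbers (yielding 0)

Fix: Use the || operator for string concatenation

Corrected query:
SELECT genre || ': ' || title AS label FROM movies

Result:
label                   
------------------------
Animation: WALL-E       
Horror: Alien           
Horror: The Shining     
Animation: WALL-E       
Horror: Get Out         
Animation: Shrek        
Animation: Spirited Away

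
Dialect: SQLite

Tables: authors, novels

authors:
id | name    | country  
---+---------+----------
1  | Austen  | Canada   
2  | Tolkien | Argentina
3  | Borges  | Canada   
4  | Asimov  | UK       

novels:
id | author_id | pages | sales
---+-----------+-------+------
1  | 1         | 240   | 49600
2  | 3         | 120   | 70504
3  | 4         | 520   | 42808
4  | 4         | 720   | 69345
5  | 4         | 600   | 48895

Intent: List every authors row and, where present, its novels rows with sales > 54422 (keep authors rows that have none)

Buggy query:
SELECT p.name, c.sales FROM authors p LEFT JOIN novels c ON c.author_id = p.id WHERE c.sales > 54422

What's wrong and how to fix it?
Bug: A WHERE condition on the right-hand table after LEFT JOIN drops unmatched parents

Fix: Put 'c.sales > 54422' in the JOIN's ON clause instead of WHERE

Corrected query:
SELECT p.name, c.sales FROM authors p LEFT JOIN novels c ON c.author_id = p.id AND c.sales > 54422

Result:
name    | sales
--------+------
Austen  | NULL 
Tolkien | NULL 
Borges  | 70504
Asimov  | 69345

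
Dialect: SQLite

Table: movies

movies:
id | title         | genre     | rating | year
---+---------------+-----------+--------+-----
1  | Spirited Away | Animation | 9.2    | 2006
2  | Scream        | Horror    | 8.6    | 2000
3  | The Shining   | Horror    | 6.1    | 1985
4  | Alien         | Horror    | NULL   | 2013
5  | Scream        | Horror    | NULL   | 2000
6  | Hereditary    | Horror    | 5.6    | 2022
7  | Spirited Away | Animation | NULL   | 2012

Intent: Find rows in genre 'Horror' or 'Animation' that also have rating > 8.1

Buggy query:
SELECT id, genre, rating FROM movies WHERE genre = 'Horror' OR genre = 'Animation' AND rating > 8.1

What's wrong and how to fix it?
Bug: Without parentheses, AND is evaluated before OR, so the rating filter only applies to the 'Animation' branch

Fix: Group the OR with parentheses (or use IN), then AND the threshold

Corrected query:
SELECT id, genre, rating FROM movies WHERE (genre = 'Horror' OR genre = 'Animation') AND rating > 8.1

Result:
id | genre     | rating
---+-----------+-------
1  | Animation | 9.2   
2  | Horror    | 8.6   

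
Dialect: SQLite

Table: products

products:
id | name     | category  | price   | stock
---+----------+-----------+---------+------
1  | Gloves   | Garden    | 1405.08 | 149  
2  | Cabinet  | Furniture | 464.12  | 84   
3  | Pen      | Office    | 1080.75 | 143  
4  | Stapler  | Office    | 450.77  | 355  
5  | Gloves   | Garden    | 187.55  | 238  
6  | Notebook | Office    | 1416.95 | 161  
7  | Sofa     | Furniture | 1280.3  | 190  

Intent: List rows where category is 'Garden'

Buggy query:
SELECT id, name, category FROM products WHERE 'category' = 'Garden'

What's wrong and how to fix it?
Bug: Single quotes denote string literals in SQL; the column name is being compared as a constant string

Fix: Remove the quotes around the column name (or use double quotes for an identifier)

Corrected query:
SELECT id, name, category FROM products WHERE category = 'Garden'

Result:
id | name   | category
---+--------+---------
1  | Gloves | Garden  
5  | Gloves | Garden  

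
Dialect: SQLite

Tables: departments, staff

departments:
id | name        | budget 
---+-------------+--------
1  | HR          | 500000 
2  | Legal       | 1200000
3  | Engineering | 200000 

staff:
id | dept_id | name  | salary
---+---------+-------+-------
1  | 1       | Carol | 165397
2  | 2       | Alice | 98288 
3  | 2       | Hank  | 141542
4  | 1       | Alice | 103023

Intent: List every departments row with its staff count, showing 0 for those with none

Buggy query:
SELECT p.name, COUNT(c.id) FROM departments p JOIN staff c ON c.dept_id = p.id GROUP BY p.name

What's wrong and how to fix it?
Bug: An inner join excludes parents with zero children

Fix: Use LEFT JOIN so parents without children still appear (COUNT(c.id) gives 0)

Corrected query:
SELECT p.name, COUNT(c.id) FROM departments p LEFT JOIN staff c ON c.dept_id = p.id GROUP BY p.name

Result:
name        | COUNT(c.id)
------------+------------
Engineering | 0          
HR          | 2          
Legal       | 2          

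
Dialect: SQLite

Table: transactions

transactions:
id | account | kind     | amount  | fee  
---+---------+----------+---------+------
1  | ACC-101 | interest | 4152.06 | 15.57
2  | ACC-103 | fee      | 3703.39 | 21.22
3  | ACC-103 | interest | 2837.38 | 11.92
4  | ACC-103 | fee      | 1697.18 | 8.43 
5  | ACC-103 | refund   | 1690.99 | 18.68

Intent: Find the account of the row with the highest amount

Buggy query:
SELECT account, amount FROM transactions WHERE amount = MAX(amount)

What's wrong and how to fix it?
Bug: MAX(amount) is an aggregate and cannot be used directly in WHERE

Fix: Wrap MAX in a scalar subquery so WHERE compares against a single value

Corrected query:
SELECT account, amount FROM transactions WHERE amount = (SELECT MAX(amount) FROM transactions)

Result:
account | amount 
--------+--------
ACC-101 | 4152.06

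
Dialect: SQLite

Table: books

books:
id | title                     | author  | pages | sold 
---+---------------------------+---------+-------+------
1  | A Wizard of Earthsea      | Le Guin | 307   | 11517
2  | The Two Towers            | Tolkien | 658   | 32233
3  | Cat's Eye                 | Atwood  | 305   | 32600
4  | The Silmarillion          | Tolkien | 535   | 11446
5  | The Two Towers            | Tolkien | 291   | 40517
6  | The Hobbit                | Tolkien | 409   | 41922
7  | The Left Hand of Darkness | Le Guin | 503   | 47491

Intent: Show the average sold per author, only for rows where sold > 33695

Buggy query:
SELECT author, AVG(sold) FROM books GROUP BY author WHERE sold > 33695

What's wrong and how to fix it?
Bug: Row-level WHERE must come before GROUP BY in the clause order

Fix: Place WHERE between FROM and GROUP BY

Corrected query:
SELECT author, AVG(sold) FROM books WHERE sold > 33695 GROUP BY author

Result:
author  | AVG(sold)
--------+----------
Le Guin | 47491    
Tolkien | 41219.5  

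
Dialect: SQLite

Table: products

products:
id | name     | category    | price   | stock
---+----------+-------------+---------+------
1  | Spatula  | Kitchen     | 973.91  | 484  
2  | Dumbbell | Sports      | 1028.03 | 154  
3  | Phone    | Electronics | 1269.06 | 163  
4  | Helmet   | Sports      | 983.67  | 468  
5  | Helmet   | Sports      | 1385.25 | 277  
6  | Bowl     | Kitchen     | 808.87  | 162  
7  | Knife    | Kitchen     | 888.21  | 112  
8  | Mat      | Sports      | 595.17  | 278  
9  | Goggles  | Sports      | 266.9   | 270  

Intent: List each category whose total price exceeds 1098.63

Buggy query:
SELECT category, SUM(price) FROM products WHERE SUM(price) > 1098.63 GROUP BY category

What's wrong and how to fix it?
Bug: WHERE runs before GROUP BY, so aggregates aren't available there

Fix: Move the aggregate condition to a HAVING clause

Corrected query:
SELECT category, SUM(price) FROM products GROUP BY category HAVING SUM(price) > 1098.63

Result:
category    | SUM(price)
------------+-----------
Electronics | 1269.06   
Kitchen     | 2670.99   
Sports      | 4259.02   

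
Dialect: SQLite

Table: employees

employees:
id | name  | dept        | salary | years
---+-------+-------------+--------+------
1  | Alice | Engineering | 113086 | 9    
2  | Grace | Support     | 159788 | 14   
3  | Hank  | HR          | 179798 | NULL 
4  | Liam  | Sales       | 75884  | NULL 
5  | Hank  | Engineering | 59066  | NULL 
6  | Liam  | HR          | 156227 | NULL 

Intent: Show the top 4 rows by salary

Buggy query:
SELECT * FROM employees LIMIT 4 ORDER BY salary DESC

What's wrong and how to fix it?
Bug: ORDER BY cannot follow LIMIT; LIMIT is the final clause

Fix: Sort with ORDER BY, then apply LIMIT

Corrected query:
SELECT * FROM employees ORDER BY salary DESC LIMIT 4

Result:
id | name  | dept        | salary | years
---+-------+-------------+--------+------
3  | Hank  | HR          | 179798 | NULL 
2  | Grace | Support     | 159788 | 14   
6  | Liam  | HR          | 156227 | NULL 
1  | Alice | Engineering | 113086 | 9    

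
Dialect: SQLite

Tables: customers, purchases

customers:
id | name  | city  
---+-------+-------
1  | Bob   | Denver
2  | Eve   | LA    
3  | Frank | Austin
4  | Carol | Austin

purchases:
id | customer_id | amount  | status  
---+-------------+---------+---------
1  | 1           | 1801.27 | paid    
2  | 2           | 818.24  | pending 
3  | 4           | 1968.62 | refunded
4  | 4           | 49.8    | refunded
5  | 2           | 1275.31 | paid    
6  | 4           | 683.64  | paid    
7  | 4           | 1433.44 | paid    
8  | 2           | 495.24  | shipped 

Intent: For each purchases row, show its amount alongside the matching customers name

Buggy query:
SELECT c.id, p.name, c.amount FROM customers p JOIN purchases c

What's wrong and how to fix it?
Bug: Missing join condition: each purchases row is matched to all customers rows instead of just its own

Fix: Specify the join condition linking the foreign key to the parent id

Corrected query:
SELECT c.id, p.name, c.amount FROM customers p JOIN purchases c ON c.customer_id = p.id

Result:
id | name  | amount 
---+-------+--------
1  | Bob   | 1801.27
2  | Eve   | 818.24 
3  | Carol | 1968.62
4  | Carol | 49.8   
5  | Eve   | 1275.31
6  | Carol | 683.64 
7  | Carol | 1433.44
8  | Eve   | 495.24 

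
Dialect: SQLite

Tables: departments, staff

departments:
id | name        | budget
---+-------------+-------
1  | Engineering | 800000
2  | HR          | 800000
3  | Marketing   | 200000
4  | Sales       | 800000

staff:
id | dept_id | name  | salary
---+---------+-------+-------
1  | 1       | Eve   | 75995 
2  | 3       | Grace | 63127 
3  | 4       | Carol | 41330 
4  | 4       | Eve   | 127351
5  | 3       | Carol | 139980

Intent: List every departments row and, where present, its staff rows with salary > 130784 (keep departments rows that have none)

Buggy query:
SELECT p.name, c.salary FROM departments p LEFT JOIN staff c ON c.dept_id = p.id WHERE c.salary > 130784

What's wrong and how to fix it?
Bug: Filtering c.salary in WHERE discards the NULL rows produced by LEFT JOIN, turning it into an inner join

Fix: Put 'c.salary > 130784' in the JOIN's ON clause instead of WHERE

Corrected query:
SELECT p.name, c.salary FROM departments p LEFT JOIN staff c ON c.dept_id = p.id AND c.salary > 130784

Result:
name        | salary
------------+-------
Engineering | NULL  
HR          | NULL  
Marketing   | 139980
Sales       | NULL  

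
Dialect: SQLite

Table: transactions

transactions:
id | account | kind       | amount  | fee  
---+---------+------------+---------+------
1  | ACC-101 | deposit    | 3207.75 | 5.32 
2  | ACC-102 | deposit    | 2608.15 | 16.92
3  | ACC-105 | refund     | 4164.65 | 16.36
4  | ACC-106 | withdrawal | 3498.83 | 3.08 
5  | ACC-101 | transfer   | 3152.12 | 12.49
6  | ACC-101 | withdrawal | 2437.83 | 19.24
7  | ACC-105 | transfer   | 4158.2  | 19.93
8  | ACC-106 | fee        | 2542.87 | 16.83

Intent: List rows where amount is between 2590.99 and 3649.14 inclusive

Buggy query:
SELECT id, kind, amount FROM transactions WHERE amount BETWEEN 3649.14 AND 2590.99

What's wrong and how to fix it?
Bug: BETWEEN expects the lower bound first; with 3649.14 AND 2590.99 the range is empty

Fix: Write BETWEEN 2590.99 AND 3649.14

Corrected query:
SELECT id, kind, amount FROM transactions WHERE amount BETWEEN 2590.99 AND 3649.14

Result:
id | kind       | amount 
---+------------+--------
1  | deposit    | 3207.75
2  | deposit    | 2608.15
4  | withdrawal | 3498.83
5  | transfer   | 3152.12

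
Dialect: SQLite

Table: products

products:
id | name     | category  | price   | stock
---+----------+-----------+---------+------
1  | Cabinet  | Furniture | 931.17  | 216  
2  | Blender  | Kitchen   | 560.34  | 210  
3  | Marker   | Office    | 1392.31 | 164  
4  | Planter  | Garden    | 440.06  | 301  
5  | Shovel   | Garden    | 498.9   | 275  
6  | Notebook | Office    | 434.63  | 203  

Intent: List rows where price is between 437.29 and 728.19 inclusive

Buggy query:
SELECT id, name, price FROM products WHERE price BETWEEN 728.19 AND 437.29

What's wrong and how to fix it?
Bug: BETWEEN expects the lower bound first; with 728.19 AND 437.29 the range is empty

Fix: Swap the bounds so the smaller value comes first

Corrected query:
SELECT id, name, price FROM products WHERE price BETWEEN 437.29 AND 728.19

Result:
id | name    | price 
---+---------+-------
2  | Blender | 560.34
4  | Planter | 440.06
5  | Shovel  | 498.9 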